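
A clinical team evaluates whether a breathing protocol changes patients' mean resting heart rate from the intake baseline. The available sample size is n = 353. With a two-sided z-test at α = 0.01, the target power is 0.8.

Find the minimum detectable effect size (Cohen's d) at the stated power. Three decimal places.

d ≈ 0.182

Required noncentrality: δ = z_{0.005} + z_{0.20} = 2.576 + 0.842 = 3.417.
(The second rejection-region term Φ(−δ − z_{α/2}) is negligible and dropped.)
δ = d·√n ⇒ d = δ/√n = 3.417/√353 = 0.1819.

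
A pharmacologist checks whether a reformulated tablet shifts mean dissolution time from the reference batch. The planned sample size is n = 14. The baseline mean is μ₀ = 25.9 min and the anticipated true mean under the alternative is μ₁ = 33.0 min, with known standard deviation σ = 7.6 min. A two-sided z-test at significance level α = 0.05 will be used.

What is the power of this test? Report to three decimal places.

Power ≈ 0.938

Standardized effect: d = |μ₁ − μ₀| / σ = |33.0 − 25.9| / 7.6 = 0.9342
Noncentrality parameter: δ = d·√n = 0.9342 × √14 = 3.4955
Critical value for a two-sided test at α = 0.05: z_{α/2} = 1.960.
Power = Φ(δ − 1.960) + Φ(−δ − 1.960) = Φ(1.536) + Φ(-5.455) = 0.9377 + 0.0000 = 0.9377.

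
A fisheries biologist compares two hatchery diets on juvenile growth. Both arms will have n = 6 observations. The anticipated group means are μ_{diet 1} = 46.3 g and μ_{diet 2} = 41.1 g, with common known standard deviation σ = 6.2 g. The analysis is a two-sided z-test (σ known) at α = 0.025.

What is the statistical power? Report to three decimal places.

Power ≈ 0.215

Standardized effect: d = |μ_{diet 1} − μ_{diet 2}| / σ = |46.3 − 41.1| / 6.2 = 0.8387
Noncentrality parameter: δ = d·√(n/2) = 0.8387 × √(6/2) = 1.4527
Two-sided α = 0.025 → critical value z_{0.0125} = 2.241.
Power = Φ(δ − 2.241) + Φ(−δ − 2.241) = Φ(-0.789) + Φ(-3.694) = 0.2151 + 0.0001 = 0.2152.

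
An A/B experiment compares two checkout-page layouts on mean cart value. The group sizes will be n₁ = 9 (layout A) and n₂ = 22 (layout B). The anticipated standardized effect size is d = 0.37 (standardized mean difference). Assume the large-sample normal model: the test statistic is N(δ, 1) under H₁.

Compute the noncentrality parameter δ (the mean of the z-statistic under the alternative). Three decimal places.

δ = d / √(1/n₁ + 1/n₂) = 0.37 / √(1/9 + 1/22) = 0.9351

δ ≈ 0.935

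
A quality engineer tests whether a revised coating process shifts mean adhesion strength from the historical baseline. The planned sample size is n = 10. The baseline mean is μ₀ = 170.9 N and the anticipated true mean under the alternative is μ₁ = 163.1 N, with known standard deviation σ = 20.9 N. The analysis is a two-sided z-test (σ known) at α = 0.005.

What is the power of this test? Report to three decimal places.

Power ≈ 0.052

Standardized effect: d = |μ₁ − μ₀| / σ = |163.1 − 170.9| / 20.9 = 0.3732
Noncentrality parameter: δ = d·√n = 0.3732 × √10 = 1.1802
Critical value for a two-sided test at α = 0.005: z_{α/2} = 2.807.
Power = Φ(δ − 2.807) + Φ(−δ − 2.807) = Φ(-1.627) + Φ(-3.987) = 0.0519 + 0.0000 = 0.0519.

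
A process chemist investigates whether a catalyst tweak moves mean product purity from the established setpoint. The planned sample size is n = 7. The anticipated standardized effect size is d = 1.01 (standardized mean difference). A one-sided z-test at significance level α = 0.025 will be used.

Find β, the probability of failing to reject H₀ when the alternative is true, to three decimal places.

Noncentrality parameter: δ = d·√n = 1.01 × √7 = 2.6722
One-sided α = 0.025 → critical value z_{0.025} = 1.960.
Power = P(Z > 1.960 − δ) = Φ(0.712) = 0.7618.
Type II error: β = 1 − power = 1 − 0.7618 = 0.2382.

β ≈ 0.238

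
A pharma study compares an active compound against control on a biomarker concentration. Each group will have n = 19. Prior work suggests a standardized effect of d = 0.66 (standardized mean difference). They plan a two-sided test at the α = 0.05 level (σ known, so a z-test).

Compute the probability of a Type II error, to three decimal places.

β ≈ 0.470

Noncentrality parameter: δ = d·√(n/2) = 0.66 × √(19/2) = 2.0343
Two-sided α = 0.05 → critical value z_{0.025} = 1.960.
Power = Φ(δ − 1.960) + Φ(−δ − 1.960) = Φ(0.074) + Φ(-3.994) = 0.5296 + 0.0000 = 0.5296.
Type II error: β = 1 − power = 1 − 0.5296 = 0.4704.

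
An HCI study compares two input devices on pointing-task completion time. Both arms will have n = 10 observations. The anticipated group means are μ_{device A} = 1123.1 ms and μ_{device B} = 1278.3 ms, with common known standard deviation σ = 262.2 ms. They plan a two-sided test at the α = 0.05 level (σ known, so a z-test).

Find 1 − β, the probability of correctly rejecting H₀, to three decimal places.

Power ≈ 0.263

Standardized effect: d = |μ_{device A} − μ_{device B}| / σ = |1123.1 − 1278.3| / 262.2 = 0.5919
Noncentrality parameter: δ = d·√(n/2) = 0.5919 × √(10/2) = 1.3236
Two-sided α = 0.05 → critical value z_{0.025} = 1.960.
Power = Φ(δ − 1.960) + Φ(−δ − 1.960) = Φ(-0.636) + Φ(-3.284) = 0.2623 + 0.0005 = 0.2628.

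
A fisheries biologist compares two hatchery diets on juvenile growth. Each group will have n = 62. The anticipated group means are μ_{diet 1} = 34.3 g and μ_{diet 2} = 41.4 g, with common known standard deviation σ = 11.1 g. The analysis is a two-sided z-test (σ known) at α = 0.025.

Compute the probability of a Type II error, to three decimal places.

Standardized effect: d = |μ_{diet 1} − μ_{diet 2}| / σ = |34.3 − 41.4| / 11.1 = 0.6396
Noncentrality parameter: δ = d·√(n/2) = 0.6396 × √(62/2) = 3.5614
Two-sided α = 0.025 → critical value z_{0.0125} = 2.241.
Power = Φ(δ − 2.241) + Φ(−δ − 2.241) = Φ(1.320) + Φ(-5.803) = 0.9066 + 0.0000 = 0.9066.
Type II error: β = 1 − power = 1 − 0.9066 = 0.0934.

β ≈ 0.093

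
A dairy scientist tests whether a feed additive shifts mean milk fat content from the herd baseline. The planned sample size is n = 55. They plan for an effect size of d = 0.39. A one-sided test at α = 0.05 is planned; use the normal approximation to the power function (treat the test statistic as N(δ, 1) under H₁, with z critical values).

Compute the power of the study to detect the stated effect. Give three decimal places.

Noncentrality parameter: δ = d·√n = 0.39 × √55 = 2.8923
Critical value for a one-sided test at α = 0.05: z_α = 1.645.
Power = P(Z > 1.645 − δ) = Φ(1.247) = 0.8939.

Power ≈ 0.894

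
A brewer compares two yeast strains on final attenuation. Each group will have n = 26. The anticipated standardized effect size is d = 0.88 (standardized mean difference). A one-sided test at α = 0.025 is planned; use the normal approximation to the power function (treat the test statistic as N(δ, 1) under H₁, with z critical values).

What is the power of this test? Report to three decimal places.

Noncentrality parameter: δ = d·√(n/2) = 0.88 × √(26/2) = 3.1729
One-sided α = 0.025 → critical value z_{0.025} = 1.960.
Power = P(Z > 1.960 − δ) = Φ(1.213) = 0.8874.

Power ≈ 0.887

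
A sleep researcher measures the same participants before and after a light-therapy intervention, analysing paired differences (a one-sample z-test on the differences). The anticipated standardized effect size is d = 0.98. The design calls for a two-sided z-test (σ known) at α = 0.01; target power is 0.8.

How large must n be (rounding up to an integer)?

For power 0.8 need Φ(δ − z_{0.005}) = 0.8, so δ = z_{0.005} + z_{0.20} = 2.576 + 0.842 = 3.417.
(Ignoring the negligible lower-tail rejection probability gives the usual closed-form inversion.)
δ = d·√n ⇒ n = (δ/d)² = (3.417 / 0.98)² = 12.16.
Round up to the next whole unit.

n = 13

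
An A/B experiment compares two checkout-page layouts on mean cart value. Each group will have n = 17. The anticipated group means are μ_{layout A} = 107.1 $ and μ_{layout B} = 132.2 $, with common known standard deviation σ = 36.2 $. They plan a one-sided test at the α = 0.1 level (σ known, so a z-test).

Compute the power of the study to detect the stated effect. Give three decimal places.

Power ≈ 0.770

Standardized effect: d = |μ_{layout A} − μ_{layout B}| / σ = |107.1 − 132.2| / 36.2 = 0.6934
Noncentrality parameter: δ = d·√(n/2) = 0.6934 × √(17/2) = 2.0215
Critical value for a one-sided test at α = 0.1: z_α = 1.282.
Power = Φ(δ − 1.282) = Φ(0.740) = 0.7703.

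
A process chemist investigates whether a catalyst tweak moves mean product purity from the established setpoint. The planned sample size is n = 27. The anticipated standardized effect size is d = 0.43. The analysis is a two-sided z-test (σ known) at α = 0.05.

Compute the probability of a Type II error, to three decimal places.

β ≈ 0.392

Noncentrality parameter: δ = d·√n = 0.43 × √27 = 2.2343
Critical value for a two-sided test at α = 0.05: z_{α/2} = 1.960.
Power = Φ(δ − 1.960) + Φ(−δ − 1.960) = Φ(0.274) + Φ(-4.194) = 0.6081 + 0.0000 = 0.6081.
Type II error: β = 1 − power = 1 − 0.6081 = 0.3919.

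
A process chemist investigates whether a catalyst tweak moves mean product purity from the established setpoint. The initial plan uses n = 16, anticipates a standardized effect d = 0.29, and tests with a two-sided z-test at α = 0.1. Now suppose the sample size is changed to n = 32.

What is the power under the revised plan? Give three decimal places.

Power ≈ 0.499

With n = 32: δ = d·√n = 0.29 × √32 = 1.6405. Critical value z_{0.05} = 1.645.
Revised power = Φ(δ − 1.645) + Φ(−δ − 1.645) = Φ(-0.004) + Φ(-3.285) = 0.4983 + 0.0005 = 0.4988.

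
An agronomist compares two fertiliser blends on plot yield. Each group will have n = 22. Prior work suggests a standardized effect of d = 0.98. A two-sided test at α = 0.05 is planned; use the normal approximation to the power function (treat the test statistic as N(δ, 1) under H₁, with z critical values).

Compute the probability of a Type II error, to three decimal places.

Noncentrality parameter: δ = d·√(n/2) = 0.98 × √(22/2) = 3.2503
Two-sided α = 0.05 → critical value z_{0.025} = 1.960.
Power = Φ(δ − 1.960) + Φ(−δ − 1.960) = Φ(1.290) + Φ(-5.210) = 0.9015 + 0.0000 = 0.9015.
Type II error: β = 1 − power = 1 − 0.9015 = 0.0985.

β ≈ 0.098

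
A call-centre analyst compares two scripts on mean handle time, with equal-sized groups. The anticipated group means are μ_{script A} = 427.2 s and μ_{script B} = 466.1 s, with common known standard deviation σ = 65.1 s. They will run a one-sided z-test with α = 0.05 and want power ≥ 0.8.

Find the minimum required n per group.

Standardized effect: d = |μ_{script A} − μ_{script B}| / σ = |427.2 − 466.1| / 65.1 = 0.5975
For power 0.8 need Φ(δ − z_{0.05}) = 0.8, so δ = z_{0.05} + z_{0.20} = 1.645 + 0.842 = 2.486.
δ = d·√(n/2) ⇒ n = 2(δ/d)² = 2 × (2.486 / 0.5975)² = 34.63.
Rounding up, n = 35 per group.

n = 35 per group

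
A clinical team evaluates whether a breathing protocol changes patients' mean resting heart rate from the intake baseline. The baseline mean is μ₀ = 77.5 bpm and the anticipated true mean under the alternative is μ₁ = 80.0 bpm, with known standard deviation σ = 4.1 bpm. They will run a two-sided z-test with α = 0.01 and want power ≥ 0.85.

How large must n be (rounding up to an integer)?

n = 36

Standardized effect: d = |μ₁ − μ₀| / σ = |80.0 − 77.5| / 4.1 = 0.6098
Set Φ(δ − 2.576) = 0.85; then δ − 2.576 = Φ⁻¹(0.85) = 1.036, giving δ = 3.612.
(The Φ(−δ − z_{α/2}) term is vanishingly small for δ > 0 and is dropped in the standard sample-size formula.)
δ = d·√n ⇒ n = (δ/d)² = (3.612 / 0.6098)² = 35.10.
Round up to the next whole unit.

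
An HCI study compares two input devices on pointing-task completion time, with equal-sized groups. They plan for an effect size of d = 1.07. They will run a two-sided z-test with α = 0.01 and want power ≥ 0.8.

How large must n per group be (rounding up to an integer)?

n = 21 per group

For power 0.8 need Φ(δ − z_{0.005}) = 0.8, so δ = z_{0.005} + z_{0.20} = 2.576 + 0.842 = 3.417.
(The Φ(−δ − z_{α/2}) term is vanishingly small for δ > 0 and is dropped in the standard sample-size formula.)
δ = d·√(n/2) ⇒ n = 2(δ/d)² = 2 × (3.417 / 1.07)² = 20.40.
Round up to the next whole unit.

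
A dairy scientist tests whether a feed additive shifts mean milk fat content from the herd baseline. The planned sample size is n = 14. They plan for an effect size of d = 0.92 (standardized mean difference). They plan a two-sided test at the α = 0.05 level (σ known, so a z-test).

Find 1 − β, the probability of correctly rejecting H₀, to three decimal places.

Power ≈ 0.931

Noncentrality parameter: δ = d·√n = 0.92 × √14 = 3.4423
Two-sided α = 0.05 → critical value z_{0.025} = 1.960.
Power = Φ(δ − 1.960) + Φ(−δ − 1.960) = Φ(1.482) + Φ(-5.402) = 0.9309 + 0.0000 = 0.9309.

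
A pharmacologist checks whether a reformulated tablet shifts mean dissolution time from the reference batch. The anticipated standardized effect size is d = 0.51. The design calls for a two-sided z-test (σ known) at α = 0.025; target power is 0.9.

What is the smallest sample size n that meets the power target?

n = 48

For power 0.9 need Φ(δ − z_{0.0125}) = 0.9, so δ = z_{0.0125} + z_{0.10} = 2.241 + 1.282 = 3.523.
(Ignoring the negligible lower-tail rejection probability gives the usual closed-form inversion.)
δ = d·√n ⇒ n = (δ/d)² = (3.523 / 0.51)² = 47.72.
Rounding up, n = 48.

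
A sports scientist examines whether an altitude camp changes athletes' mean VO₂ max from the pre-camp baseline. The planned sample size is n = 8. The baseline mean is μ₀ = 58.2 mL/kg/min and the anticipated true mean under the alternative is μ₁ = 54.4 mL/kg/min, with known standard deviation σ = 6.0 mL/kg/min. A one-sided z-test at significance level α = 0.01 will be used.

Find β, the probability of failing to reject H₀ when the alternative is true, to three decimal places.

β ≈ 0.704

Standardized effect: d = |μ₁ − μ₀| / σ = |54.4 − 58.2| / 6.0 = 0.6333
Noncentrality parameter: δ = d·√n = 0.6333 × √8 = 1.7913
One-sided α = 0.01 → critical value z_{0.01} = 2.326.
Power = Φ(δ − 2.326) = Φ(-0.535) = 0.2963.
Type II error: β = 1 − power = 1 − 0.2963 = 0.7037.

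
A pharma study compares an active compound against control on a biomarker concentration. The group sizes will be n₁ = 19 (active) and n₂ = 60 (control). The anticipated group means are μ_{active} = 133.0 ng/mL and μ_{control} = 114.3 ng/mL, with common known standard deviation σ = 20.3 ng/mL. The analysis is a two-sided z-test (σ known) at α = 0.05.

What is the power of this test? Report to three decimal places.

Standardized effect: d = |μ_{active} − μ_{control}| / σ = |133.0 − 114.3| / 20.3 = 0.9212
Noncentrality parameter: δ = d / √(1/n₁ + 1/n₂) = 0.9212 / √(1/19 + 1/60) = 3.4993
Critical value for a two-sided test at α = 0.05: z_{α/2} = 1.960.
Power = Φ(δ − 1.960) + Φ(−δ − 1.960) = Φ(1.539) + Φ(-5.459) = 0.9381 + 0.0000 = 0.9381.

Power ≈ 0.938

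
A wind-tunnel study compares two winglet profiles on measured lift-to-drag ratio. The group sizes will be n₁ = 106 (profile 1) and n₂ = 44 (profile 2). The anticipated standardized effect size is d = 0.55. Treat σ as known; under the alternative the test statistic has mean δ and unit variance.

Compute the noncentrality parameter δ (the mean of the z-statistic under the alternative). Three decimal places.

δ ≈ 3.067

The noncentrality parameter scales effect size by the design's sample-size factor: δ = d / √(1/n₁ + 1/n₂) = 0.55 / √(1/106 + 1/44) = 3.0669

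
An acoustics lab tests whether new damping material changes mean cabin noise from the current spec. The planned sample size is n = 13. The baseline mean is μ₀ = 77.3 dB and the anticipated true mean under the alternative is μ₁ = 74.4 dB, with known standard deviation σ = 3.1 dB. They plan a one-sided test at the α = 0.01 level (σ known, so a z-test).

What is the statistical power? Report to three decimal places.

Standardized effect: d = |μ₁ − μ₀| / σ = |74.4 − 77.3| / 3.1 = 0.9355
Noncentrality parameter: δ = d·√n = 0.9355 × √13 = 3.3729
One-sided α = 0.01 → critical value z_{0.01} = 2.326.
Power = P(Z > 2.326 − δ) = Φ(1.047) = 0.8524.

Power ≈ 0.852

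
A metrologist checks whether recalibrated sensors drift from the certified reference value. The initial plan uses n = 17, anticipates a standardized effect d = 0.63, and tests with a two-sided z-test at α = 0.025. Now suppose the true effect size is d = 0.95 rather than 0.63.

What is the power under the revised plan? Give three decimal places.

Power ≈ 0.953

With d = 0.95: δ = d·√n = 0.95 × √17 = 3.9170. Critical value z_{0.0125} = 2.241.
Revised power = Φ(δ − 2.241) + Φ(−δ − 2.241) = Φ(1.676) + Φ(-6.158) = 0.9531 + 0.0000 = 0.9531.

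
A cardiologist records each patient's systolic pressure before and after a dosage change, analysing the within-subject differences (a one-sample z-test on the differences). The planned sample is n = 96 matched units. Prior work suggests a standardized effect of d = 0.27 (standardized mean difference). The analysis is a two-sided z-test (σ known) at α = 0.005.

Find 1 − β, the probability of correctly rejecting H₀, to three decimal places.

Power ≈ 0.436

Noncentrality parameter: δ = d·√n = 0.27 × √96 = 2.6454
Critical value for a two-sided test at α = 0.005: z_{α/2} = 2.807.
Power = Φ(δ − 2.807) + Φ(−δ − 2.807) = Φ(-0.162) + Φ(-5.452) = 0.4358 + 0.0000 = 0.4358.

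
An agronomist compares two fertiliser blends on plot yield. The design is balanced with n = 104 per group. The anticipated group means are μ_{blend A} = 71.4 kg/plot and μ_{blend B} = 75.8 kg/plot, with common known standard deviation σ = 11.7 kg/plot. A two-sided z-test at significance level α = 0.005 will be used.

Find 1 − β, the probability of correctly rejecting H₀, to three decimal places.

Standardized effect: d = |μ_{blend A} − μ_{blend B}| / σ = |71.4 − 75.8| / 11.7 = 0.3761
Noncentrality parameter: δ = d·√(n/2) = 0.3761 × √(104/2) = 2.7119
Critical value for a two-sided test at α = 0.005: z_{α/2} = 2.807.
Power = Φ(δ − 2.807) + Φ(−δ − 2.807) = Φ(-0.095) + Φ(-5.519) = 0.4621 + 0.0000 = 0.4621.

Power ≈ 0.462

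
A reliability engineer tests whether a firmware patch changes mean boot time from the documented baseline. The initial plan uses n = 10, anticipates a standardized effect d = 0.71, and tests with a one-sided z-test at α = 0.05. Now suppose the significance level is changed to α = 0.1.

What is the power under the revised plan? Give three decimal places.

Power ≈ 0.832

δ = d·√n = 0.71 × √10 = 2.2452 (unchanged). New critical value: z_{0.1} = 1.282.
Revised power = Φ(δ − 1.282) = Φ(0.964) = 0.8324.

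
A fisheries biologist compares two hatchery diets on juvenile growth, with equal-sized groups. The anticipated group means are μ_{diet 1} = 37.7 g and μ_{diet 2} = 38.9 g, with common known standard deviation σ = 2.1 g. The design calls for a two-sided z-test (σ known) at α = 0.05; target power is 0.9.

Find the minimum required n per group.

n = 65 per group

Standardized effect: d = |μ_{diet 1} − μ_{diet 2}| / σ = |37.7 − 38.9| / 2.1 = 0.5714
For power 0.9 need Φ(δ − z_{0.025}) = 0.9, so δ = z_{0.025} + z_{0.10} = 1.960 + 1.282 = 3.242.
(The Φ(−δ − z_{α/2}) term is vanishingly small for δ > 0 and is dropped in the standard sample-size formula.)
δ = d·√(n/2) ⇒ n = 2(δ/d)² = 2 × (3.242 / 0.5714)² = 64.36.
Round up to the next whole unit.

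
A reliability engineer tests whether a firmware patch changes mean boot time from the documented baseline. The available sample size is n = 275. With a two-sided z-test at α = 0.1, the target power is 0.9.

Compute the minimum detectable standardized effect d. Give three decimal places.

d ≈ 0.176

Required noncentrality: δ = z_{0.05} + z_{0.10} = 1.645 + 1.282 = 2.926.
(The second rejection-region term Φ(−δ − z_{α/2}) is negligible and dropped.)
δ = d·√n ⇒ d = δ/√n = 2.926/√275 = 0.1765.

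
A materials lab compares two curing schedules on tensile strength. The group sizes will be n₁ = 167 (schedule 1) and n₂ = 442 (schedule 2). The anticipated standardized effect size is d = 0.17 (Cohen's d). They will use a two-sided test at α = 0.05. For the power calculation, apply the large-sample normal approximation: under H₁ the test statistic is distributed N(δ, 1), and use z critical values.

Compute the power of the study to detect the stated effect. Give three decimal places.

Noncentrality parameter: δ = d / √(1/n₁ + 1/n₂) = 0.17 / √(1/167 + 1/442) = 1.8716
Two-sided α = 0.05 → critical value z_{0.025} = 1.960.
Power = Φ(δ − 1.960) + Φ(−δ − 1.960) = Φ(-0.088) + Φ(-3.832) = 0.4648 + 0.0001 = 0.4649.

Power ≈ 0.465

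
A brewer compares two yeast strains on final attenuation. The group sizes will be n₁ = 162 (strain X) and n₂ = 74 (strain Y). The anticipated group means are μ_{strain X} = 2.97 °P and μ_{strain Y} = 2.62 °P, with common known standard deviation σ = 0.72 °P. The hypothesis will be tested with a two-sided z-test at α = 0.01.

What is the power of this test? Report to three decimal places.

Standardized effect: d = |μ_{strain X} − μ_{strain Y}| / σ = |2.97 − 2.62| / 0.72 = 0.4861
Noncentrality parameter: δ = d / √(1/n₁ + 1/n₂) = 0.4861 / √(1/162 + 1/74) = 3.4646
Critical value for a two-sided test at α = 0.01: z_{α/2} = 2.576.
Power = Φ(δ − 2.576) + Φ(−δ − 2.576) = Φ(0.889) + Φ(-6.040) = 0.8129 + 0.0000 = 0.8129.

Power ≈ 0.813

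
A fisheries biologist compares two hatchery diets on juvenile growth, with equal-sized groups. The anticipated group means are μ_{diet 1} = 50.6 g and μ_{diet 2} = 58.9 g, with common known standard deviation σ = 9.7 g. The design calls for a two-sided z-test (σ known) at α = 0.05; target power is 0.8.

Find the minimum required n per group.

n = 22 per group

Standardized effect: d = |μ_{diet 1} − μ_{diet 2}| / σ = |50.6 − 58.9| / 9.7 = 0.8557
For power 0.8 need Φ(δ − z_{0.025}) = 0.8, so δ = z_{0.025} + z_{0.20} = 1.960 + 0.842 = 2.802.
(Ignoring the negligible lower-tail rejection probability gives the usual closed-form inversion.)
δ = d·√(n/2) ⇒ n = 2(δ/d)² = 2 × (2.802 / 0.8557)² = 21.44.
Rounding up, n = 22 per group.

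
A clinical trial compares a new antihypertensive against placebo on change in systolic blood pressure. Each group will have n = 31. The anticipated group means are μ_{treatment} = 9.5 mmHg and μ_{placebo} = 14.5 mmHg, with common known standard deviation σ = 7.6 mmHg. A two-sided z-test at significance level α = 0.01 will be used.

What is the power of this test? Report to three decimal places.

Power ≈ 0.506

Standardized effect: d = |μ_{treatment} − μ_{placebo}| / σ = |9.5 − 14.5| / 7.6 = 0.6579
Noncentrality parameter: δ = d·√(n/2) = 0.6579 × √(31/2) = 2.5901
Two-sided α = 0.01 → critical value z_{0.005} = 2.576.
Power = Φ(δ − 2.576) + Φ(−δ − 2.576) = Φ(0.014) + Φ(-5.166) = 0.5057 + 0.0000 = 0.5057.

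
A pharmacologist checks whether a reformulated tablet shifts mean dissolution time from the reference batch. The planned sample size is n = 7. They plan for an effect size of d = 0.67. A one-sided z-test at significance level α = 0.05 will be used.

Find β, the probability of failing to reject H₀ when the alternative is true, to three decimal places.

β ≈ 0.449

Noncentrality parameter: δ = d·√n = 0.67 × √7 = 1.7727
Critical value for a one-sided test at α = 0.05: z_α = 1.645.
Power = P(Z > 1.645 − δ) = Φ(0.128) = 0.5508.
Type II error: β = 1 − power = 1 − 0.5508 = 0.4492.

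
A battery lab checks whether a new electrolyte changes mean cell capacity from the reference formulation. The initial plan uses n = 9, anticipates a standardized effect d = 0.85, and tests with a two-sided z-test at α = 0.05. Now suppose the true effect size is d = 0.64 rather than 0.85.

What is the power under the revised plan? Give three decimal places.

With d = 0.64: δ = d·√n = 0.64 × √9 = 1.9200. Critical value z_{0.025} = 1.960.
Revised power = Φ(δ − 1.960) + Φ(−δ − 1.960) = Φ(-0.040) + Φ(-3.880) = 0.4841 + 0.0001 = 0.4841.

Power ≈ 0.484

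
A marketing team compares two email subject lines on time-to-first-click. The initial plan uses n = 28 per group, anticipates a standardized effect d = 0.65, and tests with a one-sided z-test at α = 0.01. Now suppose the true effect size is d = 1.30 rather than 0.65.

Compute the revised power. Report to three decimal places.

With d = 1.30: δ = d·√(n/2) = 1.30 × √(28/2) = 4.8642. Critical value z_{0.01} = 2.326.
Revised power = P(Z > 2.326 − δ) = Φ(2.538) = 0.9944.

Power ≈ 0.994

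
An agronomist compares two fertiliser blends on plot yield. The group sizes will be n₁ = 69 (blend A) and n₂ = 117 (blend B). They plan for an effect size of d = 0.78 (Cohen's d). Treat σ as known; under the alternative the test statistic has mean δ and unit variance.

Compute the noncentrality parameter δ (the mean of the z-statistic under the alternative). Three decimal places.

δ = d / √(1/n₁ + 1/n₂) = 0.78 / √(1/69 + 1/117) = 5.1387

δ ≈ 5.139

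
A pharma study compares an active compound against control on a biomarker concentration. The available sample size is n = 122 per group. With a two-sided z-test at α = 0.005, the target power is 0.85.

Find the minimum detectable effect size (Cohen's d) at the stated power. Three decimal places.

Required noncentrality: δ = z_{0.0025} + z_{0.15} = 2.807 + 1.036 = 3.843.
(Lower-tail contribution to power is negligible for δ > 0.)
δ = d·√(n/2) ⇒ d = δ/√(n/2) = 3.843/√(122/2) = 0.4921.

d ≈ 0.492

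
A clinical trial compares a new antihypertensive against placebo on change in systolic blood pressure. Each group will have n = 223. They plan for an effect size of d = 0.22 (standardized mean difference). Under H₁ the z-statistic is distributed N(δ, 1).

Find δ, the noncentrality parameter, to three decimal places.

δ ≈ 2.323

δ = d·√(n/2) = 0.22 × √(223/2) = 2.3231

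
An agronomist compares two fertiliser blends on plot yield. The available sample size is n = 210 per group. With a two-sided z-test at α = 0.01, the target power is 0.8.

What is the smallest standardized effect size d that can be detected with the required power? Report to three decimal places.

Required noncentrality: δ = z_{0.005} + z_{0.20} = 2.576 + 0.842 = 3.417.
(Lower-tail contribution to power is negligible for δ > 0.)
δ = d·√(n/2) ⇒ d = δ/√(n/2) = 3.417/√(210/2) = 0.3335.

d ≈ 0.334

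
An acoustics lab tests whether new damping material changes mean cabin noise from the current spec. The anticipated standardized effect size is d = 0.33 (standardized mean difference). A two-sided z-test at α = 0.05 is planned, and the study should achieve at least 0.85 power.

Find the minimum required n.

For power 0.85 need Φ(δ − z_{0.025}) = 0.85, so δ = z_{0.025} + z_{0.15} = 1.960 + 1.036 = 2.996.
(Ignoring the negligible lower-tail rejection probability gives the usual closed-form inversion.)
δ = d·√n ⇒ n = (δ/d)² = (2.996 / 0.33)² = 82.45.
Rounding up, n = 83.

n = 83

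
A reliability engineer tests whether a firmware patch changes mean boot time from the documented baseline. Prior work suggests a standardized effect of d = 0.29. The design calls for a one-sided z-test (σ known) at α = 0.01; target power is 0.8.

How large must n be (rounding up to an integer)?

For power 0.8 need Φ(δ − z_{0.01}) = 0.8, so δ = z_{0.01} + z_{0.20} = 2.326 + 0.842 = 3.168.
δ = d·√n ⇒ n = (δ/d)² = (3.168 / 0.29)² = 119.33.
Rounding up, n = 120.

n = 120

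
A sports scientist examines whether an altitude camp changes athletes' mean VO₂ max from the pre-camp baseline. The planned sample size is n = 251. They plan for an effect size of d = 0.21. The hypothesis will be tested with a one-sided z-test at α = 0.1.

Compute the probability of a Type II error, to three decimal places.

Noncentrality parameter: δ = d·√n = 0.21 × √251 = 3.3270
One-sided α = 0.1 → critical value z_{0.1} = 1.282.
Power = P(Z > 1.282 − δ) = Φ(2.045) = 0.9796.
Type II error: β = 1 − power = 1 − 0.9796 = 0.0204.

β ≈ 0.020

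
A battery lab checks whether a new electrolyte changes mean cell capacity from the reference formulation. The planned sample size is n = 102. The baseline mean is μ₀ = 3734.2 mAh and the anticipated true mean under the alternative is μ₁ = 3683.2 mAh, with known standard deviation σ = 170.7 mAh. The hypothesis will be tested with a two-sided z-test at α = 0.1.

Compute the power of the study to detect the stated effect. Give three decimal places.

Power ≈ 0.915

Standardized effect: d = |μ₁ − μ₀| / σ = |3683.2 − 3734.2| / 170.7 = 0.2988
Noncentrality parameter: δ = d·√n = 0.2988 × √102 = 3.0174
Two-sided α = 0.1 → critical value z_{0.05} = 1.645.
Power = Φ(δ − 1.645) + Φ(−δ − 1.645) = Φ(1.373) + Φ(-4.662) = 0.9151 + 0.0000 = 0.9151.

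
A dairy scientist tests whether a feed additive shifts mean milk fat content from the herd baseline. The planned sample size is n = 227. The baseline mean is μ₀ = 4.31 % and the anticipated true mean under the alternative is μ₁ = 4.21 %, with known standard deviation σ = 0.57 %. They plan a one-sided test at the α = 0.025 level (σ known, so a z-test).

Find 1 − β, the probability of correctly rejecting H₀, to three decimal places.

Standardized effect: d = |μ₁ − μ₀| / σ = |4.21 − 4.31| / 0.57 = 0.1754
Noncentrality parameter: δ = d·√n = 0.1754 × √227 = 2.6432
Critical value for a one-sided test at α = 0.025: z_α = 1.960.
Power = P(Z > 1.960 − δ) = Φ(0.683) = 0.7528.

Power ≈ 0.753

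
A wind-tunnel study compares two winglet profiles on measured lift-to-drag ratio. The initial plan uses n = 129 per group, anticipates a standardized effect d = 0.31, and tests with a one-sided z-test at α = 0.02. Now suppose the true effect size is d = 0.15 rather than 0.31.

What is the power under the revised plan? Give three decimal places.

With d = 0.15: δ = d·√(n/2) = 0.15 × √(129/2) = 1.2047. Critical value z_{0.02} = 2.054.
Revised power = Φ(δ − 2.054) = Φ(-0.849) = 0.1979.

Power ≈ 0.198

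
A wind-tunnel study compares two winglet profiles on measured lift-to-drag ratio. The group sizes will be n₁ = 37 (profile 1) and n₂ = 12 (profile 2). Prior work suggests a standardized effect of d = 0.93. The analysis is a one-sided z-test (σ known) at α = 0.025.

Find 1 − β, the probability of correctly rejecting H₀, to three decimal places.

Power ≈ 0.799

Noncentrality parameter: δ = d / √(1/n₁ + 1/n₂) = 0.93 / √(1/37 + 1/12) = 2.7995
Critical value for a one-sided test at α = 0.025: z_α = 1.960.
Power = P(Z > 1.960 − δ) = Φ(0.840) = 0.7994.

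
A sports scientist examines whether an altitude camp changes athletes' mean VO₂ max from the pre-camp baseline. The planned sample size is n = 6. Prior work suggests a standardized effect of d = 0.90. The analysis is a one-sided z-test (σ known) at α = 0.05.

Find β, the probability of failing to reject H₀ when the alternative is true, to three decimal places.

Noncentrality parameter: δ = d·√n = 0.90 × √6 = 2.2045
Critical value for a one-sided test at α = 0.05: z_α = 1.645.
Power = Φ(δ − 1.645) = Φ(0.560) = 0.7122.
Type II error: β = 1 − power = 1 − 0.7122 = 0.2878.

β ≈ 0.288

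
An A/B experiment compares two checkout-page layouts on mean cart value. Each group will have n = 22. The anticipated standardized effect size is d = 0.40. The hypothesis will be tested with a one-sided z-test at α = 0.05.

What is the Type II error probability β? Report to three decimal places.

Noncentrality parameter: δ = d·√(n/2) = 0.40 × √(22/2) = 1.3266
One-sided α = 0.05 → critical value z_{0.05} = 1.645.
Power = Φ(δ − 1.645) = Φ(-0.318) = 0.3752.
Type II error: β = 1 − power = 1 − 0.3752 = 0.6248.

β ≈ 0.625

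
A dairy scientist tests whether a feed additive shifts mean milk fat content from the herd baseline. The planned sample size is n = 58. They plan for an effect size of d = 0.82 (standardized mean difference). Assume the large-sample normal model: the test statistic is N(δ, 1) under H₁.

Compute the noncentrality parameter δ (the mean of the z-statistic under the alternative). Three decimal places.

The noncentrality parameter scales effect size by the design's sample-size factor: δ = d·√n = 0.82 × √58 = 6.2449

δ ≈ 6.245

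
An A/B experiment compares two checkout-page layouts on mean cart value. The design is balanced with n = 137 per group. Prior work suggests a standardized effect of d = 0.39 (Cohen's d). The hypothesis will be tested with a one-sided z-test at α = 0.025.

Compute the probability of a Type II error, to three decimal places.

Noncentrality parameter: δ = d·√(n/2) = 0.39 × √(137/2) = 3.2278
One-sided α = 0.025 → critical value z_{0.025} = 1.960.
Power = P(Z > 1.960 − δ) = Φ(1.268) = 0.8976.
Type II error: β = 1 − power = 1 − 0.8976 = 0.1024.

β ≈ 0.102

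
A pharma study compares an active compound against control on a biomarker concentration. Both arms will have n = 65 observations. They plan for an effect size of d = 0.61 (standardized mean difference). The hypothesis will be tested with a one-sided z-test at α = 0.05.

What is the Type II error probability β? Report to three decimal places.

Noncentrality parameter: λ = d·√(n/2) = 0.61 × √(65/2) = 3.4775
Critical value for a one-sided test at α = 0.05: z_α = 1.645.
Power = P(Z > 1.645 − λ) = Φ(1.833) = 0.9666.
Type II error: β = 1 − power = 1 − 0.9666 = 0.0334.

β ≈ 0.033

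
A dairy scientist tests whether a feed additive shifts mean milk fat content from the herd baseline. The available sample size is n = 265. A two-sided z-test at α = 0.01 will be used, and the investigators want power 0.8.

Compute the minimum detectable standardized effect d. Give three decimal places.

d ≈ 0.210

Need Φ(δ − 2.576) = 0.8, so δ = 2.576 + 0.842 = 3.417.
(The second rejection-region term Φ(−δ − z_{α/2}) is negligible and dropped.)
δ = d·√n ⇒ d = δ/√n = 3.417/√265 = 0.2099.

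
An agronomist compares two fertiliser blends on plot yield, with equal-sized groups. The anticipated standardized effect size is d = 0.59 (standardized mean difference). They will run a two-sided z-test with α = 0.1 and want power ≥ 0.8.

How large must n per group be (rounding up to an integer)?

n = 36 per group

Set Φ(δ − 1.645) = 0.8; then δ − 1.645 = Φ⁻¹(0.8) = 0.842, giving δ = 2.486.
(For δ > 0 the lower-tail rejection region contributes negligibly to power, so the one-term inversion is standard.)
δ = d·√(n/2) ⇒ n = 2(δ/d)² = 2 × (2.486 / 0.59)² = 35.52.
Round up to the next whole unit.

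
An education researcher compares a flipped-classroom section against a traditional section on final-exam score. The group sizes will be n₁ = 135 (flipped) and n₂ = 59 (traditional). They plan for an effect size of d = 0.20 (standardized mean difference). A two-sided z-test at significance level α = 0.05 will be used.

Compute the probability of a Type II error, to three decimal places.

β ≈ 0.751

Noncentrality parameter: δ = d / √(1/n₁ + 1/n₂) = 0.20 / √(1/135 + 1/59) = 1.2815
Critical value for a two-sided test at α = 0.05: z_{α/2} = 1.960.
Power = Φ(δ − 1.960) + Φ(−δ − 1.960) = Φ(-0.678) + Φ(-3.241) = 0.2487 + 0.0006 = 0.2493.
Type II error: β = 1 − power = 1 − 0.2493 = 0.7507.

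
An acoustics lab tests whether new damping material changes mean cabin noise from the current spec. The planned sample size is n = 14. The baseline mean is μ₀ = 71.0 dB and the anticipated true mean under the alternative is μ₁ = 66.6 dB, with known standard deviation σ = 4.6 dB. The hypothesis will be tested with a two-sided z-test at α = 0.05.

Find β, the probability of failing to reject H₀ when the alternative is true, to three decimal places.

β ≈ 0.053

Standardized effect: d = |μ₁ − μ₀| / σ = |66.6 − 71.0| / 4.6 = 0.9565
Noncentrality parameter: δ = d·√n = 0.9565 × √14 = 3.5790
Critical value for a two-sided test at α = 0.05: z_{α/2} = 1.960.
Power = Φ(δ − 1.960) + Φ(−δ − 1.960) = Φ(1.619) + Φ(-5.539) = 0.9473 + 0.0000 = 0.9473.
Type II error: β = 1 − power = 1 − 0.9473 = 0.0527.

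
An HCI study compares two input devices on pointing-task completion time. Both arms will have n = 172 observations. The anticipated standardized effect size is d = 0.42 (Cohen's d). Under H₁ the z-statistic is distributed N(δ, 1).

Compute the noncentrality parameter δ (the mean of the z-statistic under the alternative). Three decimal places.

δ = d·√(n/2) = 0.42 × √(172/2) = 3.8949

δ ≈ 3.895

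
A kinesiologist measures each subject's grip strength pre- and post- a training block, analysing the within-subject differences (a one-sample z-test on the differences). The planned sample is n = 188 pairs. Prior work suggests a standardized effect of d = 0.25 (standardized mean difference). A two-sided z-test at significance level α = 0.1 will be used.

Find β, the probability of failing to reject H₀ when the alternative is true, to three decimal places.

β ≈ 0.037

Noncentrality parameter: δ = d·√n = 0.25 × √188 = 3.4278
Two-sided α = 0.1 → critical value z_{0.05} = 1.645.
Power = Φ(δ − 1.645) + Φ(−δ − 1.645) = Φ(1.783) + Φ(-5.073) = 0.9627 + 0.0000 = 0.9627.
Type II error: β = 1 − power = 1 − 0.9627 = 0.0373.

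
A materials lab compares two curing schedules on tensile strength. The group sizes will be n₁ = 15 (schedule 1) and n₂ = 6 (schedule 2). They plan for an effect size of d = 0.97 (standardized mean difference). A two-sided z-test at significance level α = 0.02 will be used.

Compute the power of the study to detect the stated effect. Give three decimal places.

Noncentrality parameter: δ = d / √(1/n₁ + 1/n₂) = 0.97 / √(1/15 + 1/6) = 2.0081
Critical value for a two-sided test at α = 0.02: z_{α/2} = 2.326.
Power = Φ(δ − 2.326) + Φ(−δ − 2.326) = Φ(-0.318) + Φ(-4.334) = 0.3751 + 0.0000 = 0.3752.

Power ≈ 0.375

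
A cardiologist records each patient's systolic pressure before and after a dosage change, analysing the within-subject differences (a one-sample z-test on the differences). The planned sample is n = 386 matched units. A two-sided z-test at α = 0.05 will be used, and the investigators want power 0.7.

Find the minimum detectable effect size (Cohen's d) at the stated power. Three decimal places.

Required noncentrality: δ = z_{0.025} + z_{0.30} = 1.960 + 0.524 = 2.484.
(The second rejection-region term Φ(−δ − z_{α/2}) is negligible and dropped.)
δ = d·√n ⇒ d = δ/√n = 2.484/√386 = 0.1265.

d ≈ 0.126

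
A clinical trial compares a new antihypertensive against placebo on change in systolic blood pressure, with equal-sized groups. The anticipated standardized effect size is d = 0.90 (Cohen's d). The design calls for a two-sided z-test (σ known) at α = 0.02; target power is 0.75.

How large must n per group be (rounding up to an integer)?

n = 23 per group

For power 0.75 need Φ(δ − z_{0.01}) = 0.75, so δ = z_{0.01} + z_{0.25} = 2.326 + 0.674 = 3.001.
(Ignoring the negligible lower-tail rejection probability gives the usual closed-form inversion.)
δ = d·√(n/2) ⇒ n = 2(δ/d)² = 2 × (3.001 / 0.90)² = 22.23.
Round up to the next whole unit.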